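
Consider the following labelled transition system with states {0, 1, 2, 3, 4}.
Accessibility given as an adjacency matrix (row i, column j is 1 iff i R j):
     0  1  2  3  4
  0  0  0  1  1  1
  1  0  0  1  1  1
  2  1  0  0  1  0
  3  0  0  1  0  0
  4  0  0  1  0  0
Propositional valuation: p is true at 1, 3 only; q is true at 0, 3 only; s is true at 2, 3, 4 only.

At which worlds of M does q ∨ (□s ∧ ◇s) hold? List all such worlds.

0, 1, 3, 4

Let φ = q ∨ (□s ∧ ◇s). Evaluate φ at each world:
  0 (successors {2, 3, 4}): φ is true.
  1 (successors {2, 3, 4}): φ is true.
  2 (successors {0, 3}): φ is false.
  3 (successors {2}): φ is true.
  4 (successors {2}): φ is true.
For instance, at 4:
  At 4: q is false, □s ∧ ◇s is true, so q ∨ (□s ∧ ◇s) is true.
    At 4: □s is true, ◇s is true, so □s ∧ ◇s is true.
      At 4: □s requires s at every successor {2}.
        At 2: s is true.
      So □s is true at 4.
      At 4: ◇s requires s at some successor in {2}.
        s holds at 2, so ◇s is true at 4.
Satisfying worlds: {0, 1, 3, 4}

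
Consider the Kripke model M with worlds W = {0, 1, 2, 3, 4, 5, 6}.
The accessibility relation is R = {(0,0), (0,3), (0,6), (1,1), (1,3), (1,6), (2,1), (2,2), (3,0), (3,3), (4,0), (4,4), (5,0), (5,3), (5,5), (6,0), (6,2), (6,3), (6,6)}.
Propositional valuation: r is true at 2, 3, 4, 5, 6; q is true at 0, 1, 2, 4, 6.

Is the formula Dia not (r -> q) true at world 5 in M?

At 5: Dia not (r -> q) requires not (r -> q) at some successor in {0, 3, 5}.
  not (r -> q) holds at 3, so Dia not (r -> q) is true at 5.

Yes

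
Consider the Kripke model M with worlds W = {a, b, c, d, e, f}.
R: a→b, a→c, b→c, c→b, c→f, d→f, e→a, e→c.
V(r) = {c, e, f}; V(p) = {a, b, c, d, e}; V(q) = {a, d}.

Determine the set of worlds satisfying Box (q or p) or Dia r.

a, b, c, d, e, f

Let φ = Box (q or p) or Dia r. Evaluate φ at each world:
  a (successors {b, c}): φ is true.
  b (successors {c}): φ is true.
  c (successors {b, f}): φ is true.
  d (successors {f}): φ is true.
  e (successors {a, c}): φ is true.
  f (successors ∅): φ is true.
For instance, at a:
  At a: Box (q or p) is true, Dia r is true, so Box (q or p) or Dia r is true.
    At a: Box (q or p) requires q or p at every successor {b, c}.
      At b: q or p is true.
      At c: q or p is true.
    So Box (q or p) is true at a.
    At a: Dia r requires r at some successor in {b, c}.
      r holds at c, so Dia r is true at a.
Satisfying worlds: {a, b, c, d, e, f}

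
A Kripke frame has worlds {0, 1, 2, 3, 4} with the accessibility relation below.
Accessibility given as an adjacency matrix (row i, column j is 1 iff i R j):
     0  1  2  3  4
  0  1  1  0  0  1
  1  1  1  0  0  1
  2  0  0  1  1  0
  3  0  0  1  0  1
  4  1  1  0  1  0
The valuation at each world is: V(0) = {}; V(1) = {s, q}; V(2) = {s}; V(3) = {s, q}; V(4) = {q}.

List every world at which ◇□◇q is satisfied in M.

Recall that □ψ holds at a world iff ψ holds at every accessible world, and ◇ψ holds iff ψ holds at some accessible world.
Let φ = ◇□◇q. Evaluate φ at each world:
  0 (successors {0, 1, 4}): φ is true.
  1 (successors {0, 1, 4}): φ is true.
  2 (successors {2, 3}): φ is true.
  3 (successors {2, 4}): φ is true.
  4 (successors {0, 1, 3}): φ is true.
For instance, at 1:
  At 1: ◇□◇q requires □◇q at some successor in {0, 1, 4}.
    □◇q holds at 0, so ◇□◇q is true at 1.
      At 0: □◇q requires ◇q at every successor {0, 1, 4}.
        At 0: ◇q is true.
        At 1: ◇q is true.
        At 4: ◇q is true.
      So □◇q is true at 0.
Satisfying worlds: {0, 1, 2, 3, 4}

0, 1, 2, 3, 4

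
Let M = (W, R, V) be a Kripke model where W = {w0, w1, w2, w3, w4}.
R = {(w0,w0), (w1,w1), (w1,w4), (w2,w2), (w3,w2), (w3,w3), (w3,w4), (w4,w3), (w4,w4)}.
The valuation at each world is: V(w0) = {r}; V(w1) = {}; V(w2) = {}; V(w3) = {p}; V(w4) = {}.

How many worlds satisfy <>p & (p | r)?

1

Let φ = <>p & (p | r). Evaluate φ at each world:
  w0 (successors {w0}): φ is false.
  w1 (successors {w1, w4}): φ is false.
  w2 (successors {w2}): φ is false.
  w3 (successors {w2, w3, w4}): φ is true.
  w4 (successors {w3, w4}): φ is false.
For instance, at w1:
  At w1: <>p is false, p | r is false, so <>p & (p | r) is false.
    At w1: <>p requires p at some successor in {w1, w4}.
      At w1: p is false.
      At w4: p is false.
    So <>p is false at w1.
Satisfying worlds: {w3}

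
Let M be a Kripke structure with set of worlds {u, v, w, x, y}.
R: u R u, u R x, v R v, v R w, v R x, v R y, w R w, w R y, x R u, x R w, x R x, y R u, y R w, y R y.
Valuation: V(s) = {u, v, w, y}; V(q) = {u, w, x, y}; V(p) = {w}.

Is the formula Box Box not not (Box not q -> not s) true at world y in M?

Yes

At y: Box Box not not (Box not q -> not s) requires Box not not (Box not q -> not s) at every successor {u, w, y}.
    At u: Box not not (Box not q -> not s) requires not not (Box not q -> not s) at every successor {u, x}.
      At u: not not (Box not q -> not s) is true.
      At x: not not (Box not q -> not s) is true.
    So Box not not (Box not q -> not s) is true at u.
    At w: Box not not (Box not q -> not s) requires not not (Box not q -> not s) at every successor {w, y}.
      At w: not not (Box not q -> not s) is true.
      At y: not not (Box not q -> not s) is true.
    So Box not not (Box not q -> not s) is true at w.
    At y: Box not not (Box not q -> not s) requires not not (Box not q -> not s) at every successor {u, w, y}.
      At u: not not (Box not q -> not s) is true.
      At w: not not (Box not q -> not s) is true.
      At y: not not (Box not q -> not s) is true.
    So Box not not (Box not q -> not s) is true at y.
So Box Box not not (Box not q -> not s) is true at y.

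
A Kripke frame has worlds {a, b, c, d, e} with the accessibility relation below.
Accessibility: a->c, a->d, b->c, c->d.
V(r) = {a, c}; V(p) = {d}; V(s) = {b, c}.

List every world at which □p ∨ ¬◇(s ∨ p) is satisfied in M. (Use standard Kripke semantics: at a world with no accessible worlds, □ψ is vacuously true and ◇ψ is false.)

c, d, e

Let φ = □p ∨ ¬◇(s ∨ p). Evaluate φ at each world:
  a (successors {c, d}): φ is false.
  b (successors {c}): φ is false.
  c (successors {d}): φ is true.
  d (successors ∅): φ is true.
  e (successors ∅): φ is true.
For instance, at b:
  At b: □p is false, ¬◇(s ∨ p) is false, so □p ∨ ¬◇(s ∨ p) is false.
    At b: □p requires p at every successor {c}.
      p fails at c, so □p is false at b.
    At b: ◇(s ∨ p) is true, so ¬◇(s ∨ p) is false.
      At b: ◇(s ∨ p) requires s ∨ p at some successor in {c}.
        s ∨ p holds at c, so ◇(s ∨ p) is true at b.
Satisfying worlds: {c, d, e}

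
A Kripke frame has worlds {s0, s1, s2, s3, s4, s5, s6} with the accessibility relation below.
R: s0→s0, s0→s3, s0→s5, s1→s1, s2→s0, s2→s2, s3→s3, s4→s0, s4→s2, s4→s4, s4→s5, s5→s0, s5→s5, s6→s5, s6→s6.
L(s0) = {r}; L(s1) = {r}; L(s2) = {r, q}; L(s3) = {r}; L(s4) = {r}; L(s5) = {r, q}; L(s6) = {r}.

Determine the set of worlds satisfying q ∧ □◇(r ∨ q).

Let φ = q ∧ □◇(r ∨ q). Evaluate φ at each world:
  s0 (successors {s0, s3, s5}): φ is false.
  s1 (successors {s1}): φ is false.
  s2 (successors {s0, s2}): φ is true.
  s3 (successors {s3}): φ is false.
  s4 (successors {s0, s2, s4, s5}): φ is false.
  s5 (successors {s0, s5}): φ is true.
  s6 (successors {s5, s6}): φ is false.
For instance, at s6:
  At s6: q is false, □◇(r ∨ q) is true, so q ∧ □◇(r ∨ q) is false.
    At s6: □◇(r ∨ q) requires ◇(r ∨ q) at every successor {s5, s6}.
      At s5: ◇(r ∨ q) is true.
      At s6: ◇(r ∨ q) is true.
    So □◇(r ∨ q) is true at s6.
Satisfying worlds: {s2, s5}

s2, s5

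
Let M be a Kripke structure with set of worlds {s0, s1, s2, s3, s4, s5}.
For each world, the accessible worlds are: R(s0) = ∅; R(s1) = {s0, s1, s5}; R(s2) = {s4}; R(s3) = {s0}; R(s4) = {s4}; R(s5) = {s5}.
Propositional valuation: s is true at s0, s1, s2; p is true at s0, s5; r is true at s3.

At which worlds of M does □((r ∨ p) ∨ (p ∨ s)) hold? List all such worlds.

Recall that □ψ holds at a world iff ψ holds at every accessible world, and ◇ψ holds iff ψ holds at some accessible world.
Let φ = □((r ∨ p) ∨ (p ∨ s)). Evaluate φ at each world:
  s0 (successors ∅): φ is true.
  s1 (successors {s0, s1, s5}): φ is true.
  s2 (successors {s4}): φ is false.
  s3 (successors {s0}): φ is true.
  s4 (successors {s4}): φ is false.
  s5 (successors {s5}): φ is true.
For instance, at s4:
  At s4: □((r ∨ p) ∨ (p ∨ s)) requires (r ∨ p) ∨ (p ∨ s) at every successor {s4}.
    (r ∨ p) ∨ (p ∨ s) fails at s4, so □((r ∨ p) ∨ (p ∨ s)) is false at s4.
Satisfying worlds: {s0, s1, s3, s5}

s0, s1, s3, s5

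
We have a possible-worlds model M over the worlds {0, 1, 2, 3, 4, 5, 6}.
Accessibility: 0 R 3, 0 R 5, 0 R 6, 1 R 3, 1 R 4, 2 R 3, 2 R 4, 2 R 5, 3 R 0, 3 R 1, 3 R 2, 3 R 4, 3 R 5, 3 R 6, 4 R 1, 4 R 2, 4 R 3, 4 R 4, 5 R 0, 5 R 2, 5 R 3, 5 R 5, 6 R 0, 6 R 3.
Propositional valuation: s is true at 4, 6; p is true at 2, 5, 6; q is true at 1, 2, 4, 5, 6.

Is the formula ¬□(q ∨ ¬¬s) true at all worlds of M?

Yes

Let φ = ¬□(q ∨ ¬¬s). Evaluate φ at each world:
  0 (successors {3, 5, 6}): φ is true.
  1 (successors {3, 4}): φ is true.
  2 (successors {3, 4, 5}): φ is true.
  3 (successors {0, 1, 2, 4, 5, 6}): φ is true.
  4 (successors {1, 2, 3, 4}): φ is true.
  5 (successors {0, 2, 3, 5}): φ is true.
  6 (successors {0, 3}): φ is true.
For instance, at 5:
  At 5: □(q ∨ ¬¬s) is false, so ¬□(q ∨ ¬¬s) is true.
    At 5: □(q ∨ ¬¬s) requires q ∨ ¬¬s at every successor {0, 2, 3, 5}.
      q ∨ ¬¬s fails at 0, so □(q ∨ ¬¬s) is false at 5.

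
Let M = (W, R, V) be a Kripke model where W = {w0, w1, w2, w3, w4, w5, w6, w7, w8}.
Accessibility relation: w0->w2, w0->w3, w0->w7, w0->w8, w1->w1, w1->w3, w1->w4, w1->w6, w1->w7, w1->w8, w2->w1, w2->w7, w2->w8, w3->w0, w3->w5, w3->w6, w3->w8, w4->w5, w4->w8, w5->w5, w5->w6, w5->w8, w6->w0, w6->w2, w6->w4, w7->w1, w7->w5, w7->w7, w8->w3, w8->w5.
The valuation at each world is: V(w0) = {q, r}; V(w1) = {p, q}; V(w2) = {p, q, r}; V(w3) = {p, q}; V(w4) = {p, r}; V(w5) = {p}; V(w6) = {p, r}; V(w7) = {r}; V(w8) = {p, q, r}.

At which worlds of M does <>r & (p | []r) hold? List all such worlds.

Let φ = <>r & (p | []r). Evaluate φ at each world:
  w0 (successors {w2, w3, w7, w8}): φ is false.
  w1 (successors {w1, w3, w4, w6, w7, w8}): φ is true.
  w2 (successors {w1, w7, w8}): φ is true.
  w3 (successors {w0, w5, w6, w8}): φ is true.
  w4 (successors {w5, w8}): φ is true.
  w5 (successors {w5, w6, w8}): φ is true.
  w6 (successors {w0, w2, w4}): φ is true.
  w7 (successors {w1, w5, w7}): φ is false.
  w8 (successors {w3, w5}): φ is false.
For instance, at w5:
  At w5: <>r is true, p | []r is true, so <>r & (p | []r) is true.
    At w5: <>r requires r at some successor in {w5, w6, w8}.
      r holds at w6, so <>r is true at w5.
    At w5: p is true, []r is false, so p | []r is true.
      At w5: []r requires r at every successor {w5, w6, w8}.
        r fails at w5, so []r is false at w5.
Satisfying worlds: {w1, w2, w3, w4, w5, w6}

w1, w2, w3, w4, w5, w6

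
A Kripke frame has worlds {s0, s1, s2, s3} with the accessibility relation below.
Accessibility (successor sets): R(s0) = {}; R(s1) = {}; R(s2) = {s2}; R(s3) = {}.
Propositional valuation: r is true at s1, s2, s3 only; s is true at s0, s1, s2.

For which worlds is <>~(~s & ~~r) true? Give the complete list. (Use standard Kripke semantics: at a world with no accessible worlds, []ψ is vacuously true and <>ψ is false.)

Let φ = <>~(~s & ~~r). Evaluate φ at each world:
  s0 (successors ∅): φ is false.
  s1 (successors ∅): φ is false.
  s2 (successors {s2}): φ is true.
  s3 (successors ∅): φ is false.
For instance, at s2:
  At s2: <>~(~s & ~~r) requires ~(~s & ~~r) at some successor in {s2}.
    ~(~s & ~~r) holds at s2, so <>~(~s & ~~r) is true at s2.
Satisfying worlds: {s2}

s2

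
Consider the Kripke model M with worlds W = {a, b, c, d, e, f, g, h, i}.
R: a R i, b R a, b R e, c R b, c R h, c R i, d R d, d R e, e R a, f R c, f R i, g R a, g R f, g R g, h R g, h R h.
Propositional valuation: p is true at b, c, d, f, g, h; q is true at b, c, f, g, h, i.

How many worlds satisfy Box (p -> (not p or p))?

Let φ = Box (p -> (not p or p)). Evaluate φ at each world:
  a (successors {i}): φ is true.
  b (successors {a, e}): φ is true.
  c (successors {b, h, i}): φ is true.
  d (successors {d, e}): φ is true.
  e (successors {a}): φ is true.
  f (successors {c, i}): φ is true.
  g (successors {a, f, g}): φ is true.
  h (successors {g, h}): φ is true.
  i (successors ∅): φ is true.
For instance, at d:
  At d: Box (p -> (not p or p)) requires p -> (not p or p) at every successor {d, e}.
    At d: p -> (not p or p) is true.
    At e: p -> (not p or p) is true.
  So Box (p -> (not p or p)) is true at d.
Satisfying worlds: {a, b, c, d, e, f, g, h, i}

9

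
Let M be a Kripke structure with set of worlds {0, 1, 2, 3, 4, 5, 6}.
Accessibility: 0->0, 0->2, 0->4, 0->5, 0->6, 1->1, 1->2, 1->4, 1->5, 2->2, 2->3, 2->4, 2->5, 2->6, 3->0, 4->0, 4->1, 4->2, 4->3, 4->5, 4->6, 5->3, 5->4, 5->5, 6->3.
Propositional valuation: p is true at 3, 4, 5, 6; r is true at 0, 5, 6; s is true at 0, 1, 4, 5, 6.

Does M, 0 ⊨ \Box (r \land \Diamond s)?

No

At 0: \Box (r \land \Diamond s) requires r \land \Diamond s at every successor {0, 2, 4, 5, 6}.
  r \land \Diamond s fails at 2, so \Box (r \land \Diamond s) is false at 0.
    At 2: r is false, \Diamond s is true, so r \land \Diamond s is false.
      At 2: \Diamond s requires s at some successor in {2, 3, 4, 5, 6}.
        s holds at 4, so \Diamond s is true at 2.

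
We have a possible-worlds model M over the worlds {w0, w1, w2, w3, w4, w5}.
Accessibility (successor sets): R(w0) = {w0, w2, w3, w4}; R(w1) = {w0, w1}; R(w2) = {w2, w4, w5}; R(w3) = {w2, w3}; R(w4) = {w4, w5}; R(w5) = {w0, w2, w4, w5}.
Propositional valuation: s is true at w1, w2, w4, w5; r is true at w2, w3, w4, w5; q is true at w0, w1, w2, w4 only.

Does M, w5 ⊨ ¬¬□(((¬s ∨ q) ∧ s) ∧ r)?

At w5: ¬□(((¬s ∨ q) ∧ s) ∧ r) is true, so ¬¬□(((¬s ∨ q) ∧ s) ∧ r) is false.
  At w5: □(((¬s ∨ q) ∧ s) ∧ r) is false, so ¬□(((¬s ∨ q) ∧ s) ∧ r) is true.
    At w5: □(((¬s ∨ q) ∧ s) ∧ r) requires ((¬s ∨ q) ∧ s) ∧ r at every successor {w0, w2, w4, w5}.
      ((¬s ∨ q) ∧ s) ∧ r fails at w0, so □(((¬s ∨ q) ∧ s) ∧ r) is false at w5.

No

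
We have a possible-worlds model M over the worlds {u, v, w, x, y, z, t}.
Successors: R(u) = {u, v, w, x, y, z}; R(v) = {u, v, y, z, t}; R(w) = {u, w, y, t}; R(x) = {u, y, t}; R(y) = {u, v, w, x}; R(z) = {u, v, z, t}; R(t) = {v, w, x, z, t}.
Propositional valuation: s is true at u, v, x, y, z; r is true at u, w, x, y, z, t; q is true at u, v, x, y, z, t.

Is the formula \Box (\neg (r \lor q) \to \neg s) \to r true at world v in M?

At v: \Box (\neg (r \lor q) \to \neg s) is true, r is false, so \Box (\neg (r \lor q) \to \neg s) \to r is false.
  At v: \Box (\neg (r \lor q) \to \neg s) requires \neg (r \lor q) \to \neg s at every successor {u, v, y, z, t}.
    At u: \neg (r \lor q) \to \neg s is true.
    At v: \neg (r \lor q) \to \neg s is true.
    At y: \neg (r \lor q) \to \neg s is true.
    At z: \neg (r \lor q) \to \neg s is true.
    At t: \neg (r \lor q) \to \neg s is true.
  So \Box (\neg (r \lor q) \to \neg s) is true at v.

No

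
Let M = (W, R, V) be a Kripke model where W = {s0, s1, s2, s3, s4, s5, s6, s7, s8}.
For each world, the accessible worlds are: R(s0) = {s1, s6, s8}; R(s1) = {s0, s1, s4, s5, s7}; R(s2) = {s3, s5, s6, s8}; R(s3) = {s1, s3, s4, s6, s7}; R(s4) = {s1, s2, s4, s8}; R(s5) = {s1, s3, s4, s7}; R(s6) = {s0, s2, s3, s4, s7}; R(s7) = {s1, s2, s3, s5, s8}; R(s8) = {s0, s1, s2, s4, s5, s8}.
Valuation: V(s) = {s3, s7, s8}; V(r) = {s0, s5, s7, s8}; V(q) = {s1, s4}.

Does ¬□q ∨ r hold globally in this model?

Yes

Let φ = ¬□q ∨ r. Evaluate φ at each world:
  s0 (successors {s1, s6, s8}): φ is true.
  s1 (successors {s0, s1, s4, s5, s7}): φ is true.
  s2 (successors {s3, s5, s6, s8}): φ is true.
  s3 (successors {s1, s3, s4, s6, s7}): φ is true.
  s4 (successors {s1, s2, s4, s8}): φ is true.
  s5 (successors {s1, s3, s4, s7}): φ is true.
  s6 (successors {s0, s2, s3, s4, s7}): φ is true.
  s7 (successors {s1, s2, s3, s5, s8}): φ is true.
  s8 (successors {s0, s1, s2, s4, s5, s8}): φ is true.
For instance, at s3:
  At s3: ¬□q is true, r is false, so ¬□q ∨ r is true.
    At s3: □q is false, so ¬□q is true.
      At s3: □q requires q at every successor {s1, s3, s4, s6, s7}.
        q fails at s3, so □q is false at s3.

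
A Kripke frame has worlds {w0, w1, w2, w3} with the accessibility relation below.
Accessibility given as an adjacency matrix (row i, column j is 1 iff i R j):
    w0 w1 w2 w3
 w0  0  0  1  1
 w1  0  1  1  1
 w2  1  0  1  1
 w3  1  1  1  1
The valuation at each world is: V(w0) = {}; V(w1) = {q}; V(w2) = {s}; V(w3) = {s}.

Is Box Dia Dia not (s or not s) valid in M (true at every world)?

Let φ = Box Dia Dia not (s or not s). Evaluate φ at each world:
  w0 (successors {w2, w3}): φ is false.
  w1 (successors {w1, w2, w3}): φ is false.
  w2 (successors {w0, w2, w3}): φ is false.
  w3 (successors {w0, w1, w2, w3}): φ is false.
Detail at w0 (counterexample):
  At w0: Box Dia Dia not (s or not s) requires Dia Dia not (s or not s) at every successor {w2, w3}.
    Dia Dia not (s or not s) fails at w2, so Box Dia Dia not (s or not s) is false at w0.
      At w2: Dia Dia not (s or not s) requires Dia not (s or not s) at some successor in {w0, w2, w3}.
        At w0: Dia not (s or not s) is false.
        At w2: Dia not (s or not s) is false.
        At w3: Dia not (s or not s) is false.
      So Dia Dia not (s or not s) is false at w2.

No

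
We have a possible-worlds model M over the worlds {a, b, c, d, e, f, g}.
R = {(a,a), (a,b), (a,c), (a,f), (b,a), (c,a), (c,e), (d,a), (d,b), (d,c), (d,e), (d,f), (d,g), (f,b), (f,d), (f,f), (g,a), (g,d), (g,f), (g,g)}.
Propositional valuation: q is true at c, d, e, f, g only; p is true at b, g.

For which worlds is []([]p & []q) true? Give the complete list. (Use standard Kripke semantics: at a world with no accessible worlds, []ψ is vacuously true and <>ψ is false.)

Let φ = []([]p & []q). Evaluate φ at each world:
  a (successors {a, b, c, f}): φ is false.
  b (successors {a}): φ is false.
  c (successors {a, e}): φ is false.
  d (successors {a, b, c, e, f, g}): φ is false.
  e (successors ∅): φ is true.
  f (successors {b, d, f}): φ is false.
  g (successors {a, d, f, g}): φ is false.
For instance, at a:
  At a: []([]p & []q) requires []p & []q at every successor {a, b, c, f}.
    []p & []q fails at a, so []([]p & []q) is false at a.
      At a: []p is false, []q is false, so []p & []q is false.
Satisfying worlds: {e}

e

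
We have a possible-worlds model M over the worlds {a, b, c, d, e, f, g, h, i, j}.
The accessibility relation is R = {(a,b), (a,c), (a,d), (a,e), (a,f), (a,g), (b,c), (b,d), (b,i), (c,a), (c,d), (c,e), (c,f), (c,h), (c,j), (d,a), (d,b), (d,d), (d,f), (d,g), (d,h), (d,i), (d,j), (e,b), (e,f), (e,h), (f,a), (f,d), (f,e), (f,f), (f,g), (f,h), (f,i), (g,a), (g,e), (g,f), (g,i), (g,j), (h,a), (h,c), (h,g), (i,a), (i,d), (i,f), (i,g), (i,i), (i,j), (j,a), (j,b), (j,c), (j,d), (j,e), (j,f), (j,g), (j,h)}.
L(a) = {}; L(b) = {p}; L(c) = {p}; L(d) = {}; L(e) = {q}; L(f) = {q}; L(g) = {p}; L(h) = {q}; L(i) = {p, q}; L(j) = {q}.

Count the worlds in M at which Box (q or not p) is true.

2

Recall that Box ψ holds at a world iff ψ holds at every accessible world, and Dia ψ holds iff ψ holds at some accessible world.
Let φ = Box (q or not p). Evaluate φ at each world:
  a (successors {b, c, d, e, f, g}): φ is false.
  b (successors {c, d, i}): φ is false.
  c (successors {a, d, e, f, h, j}): φ is true.
  d (successors {a, b, d, f, g, h, i, j}): φ is false.
  e (successors {b, f, h}): φ is false.
  f (successors {a, d, e, f, g, h, i}): φ is false.
  g (successors {a, e, f, i, j}): φ is true.
  h (successors {a, c, g}): φ is false.
  i (successors {a, d, f, g, i, j}): φ is false.
  j (successors {a, b, c, d, e, f, g, h}): φ is false.
For instance, at h:
  At h: Box (q or not p) requires q or not p at every successor {a, c, g}.
    q or not p fails at c, so Box (q or not p) is false at h.
Satisfying worlds: {c, g}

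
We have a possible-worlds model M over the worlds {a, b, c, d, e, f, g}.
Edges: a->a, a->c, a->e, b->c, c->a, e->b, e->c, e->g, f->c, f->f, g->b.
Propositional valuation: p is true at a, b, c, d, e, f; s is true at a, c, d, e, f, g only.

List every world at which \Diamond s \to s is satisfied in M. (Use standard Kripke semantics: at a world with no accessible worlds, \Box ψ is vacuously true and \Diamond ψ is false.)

a, c, d, e, f, g

Let φ = \Diamond s \to s. Evaluate φ at each world:
  a (successors {a, c, e}): φ is true.
  b (successors {c}): φ is false.
  c (successors {a}): φ is true.
  d (successors ∅): φ is true.
  e (successors {b, c, g}): φ is true.
  f (successors {c, f}): φ is true.
  g (successors {b}): φ is true.
For instance, at f:
  At f: \Diamond s is true, s is true, so \Diamond s \to s is true.
    At f: \Diamond s requires s at some successor in {c, f}.
      s holds at c, so \Diamond s is true at f.
Satisfying worlds: {a, c, d, e, f, g}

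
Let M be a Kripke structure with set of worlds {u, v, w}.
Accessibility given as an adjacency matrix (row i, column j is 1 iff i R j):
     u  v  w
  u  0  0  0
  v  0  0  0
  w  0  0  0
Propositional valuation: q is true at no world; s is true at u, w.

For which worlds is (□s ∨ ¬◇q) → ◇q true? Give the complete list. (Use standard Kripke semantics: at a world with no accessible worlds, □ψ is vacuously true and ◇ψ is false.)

none

Let φ = (□s ∨ ¬◇q) → ◇q. Evaluate φ at each world:
  u (successors ∅): φ is false.
  v (successors ∅): φ is false.
  w (successors ∅): φ is false.
For instance, at w:
  At w: □s ∨ ¬◇q is true, ◇q is false, so (□s ∨ ¬◇q) → ◇q is false.
    At w: □s is true, ¬◇q is true, so □s ∨ ¬◇q is true.
      At w: no accessible worlds, so □s holds vacuously.
      At w: ◇q is false, so ¬◇q is true.
    At w: no accessible worlds, so ◇q is false.
Satisfying worlds: none.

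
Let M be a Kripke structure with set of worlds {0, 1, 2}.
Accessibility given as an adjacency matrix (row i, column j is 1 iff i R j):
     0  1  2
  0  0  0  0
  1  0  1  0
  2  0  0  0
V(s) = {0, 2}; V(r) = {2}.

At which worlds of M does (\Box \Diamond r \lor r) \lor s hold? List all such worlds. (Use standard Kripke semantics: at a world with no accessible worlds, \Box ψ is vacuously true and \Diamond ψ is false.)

0, 2

Let φ = (\Box \Diamond r \lor r) \lor s. Evaluate φ at each world:
  0 (successors ∅): φ is true.
  1 (successors {1}): φ is false.
  2 (successors ∅): φ is true.
For instance, at 1:
  At 1: \Box \Diamond r \lor r is false, s is false, so (\Box \Diamond r \lor r) \lor s is false.
    At 1: \Box \Diamond r is false, r is false, so \Box \Diamond r \lor r is false.
      At 1: \Box \Diamond r requires \Diamond r at every successor {1}.
        \Diamond r fails at 1, so \Box \Diamond r is false at 1.
Satisfying worlds: {0, 2}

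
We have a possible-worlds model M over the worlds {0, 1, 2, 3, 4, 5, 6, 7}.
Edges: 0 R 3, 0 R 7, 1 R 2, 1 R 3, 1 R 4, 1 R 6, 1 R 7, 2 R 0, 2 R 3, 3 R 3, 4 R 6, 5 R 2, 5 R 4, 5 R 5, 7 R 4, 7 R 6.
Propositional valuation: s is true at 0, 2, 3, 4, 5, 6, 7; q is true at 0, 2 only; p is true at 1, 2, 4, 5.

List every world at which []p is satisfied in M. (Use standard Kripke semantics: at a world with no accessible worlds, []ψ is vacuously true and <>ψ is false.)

5, 6

Let φ = []p. Evaluate φ at each world:
  0 (successors {3, 7}): φ is false.
  1 (successors {2, 3, 4, 6, 7}): φ is false.
  2 (successors {0, 3}): φ is false.
  3 (successors {3}): φ is false.
  4 (successors {6}): φ is false.
  5 (successors {2, 4, 5}): φ is true.
  6 (successors ∅): φ is true.
  7 (successors {4, 6}): φ is false.
For instance, at 0:
  At 0: []p requires p at every successor {3, 7}.
    p fails at 3, so []p is false at 0.
Satisfying worlds: {5, 6}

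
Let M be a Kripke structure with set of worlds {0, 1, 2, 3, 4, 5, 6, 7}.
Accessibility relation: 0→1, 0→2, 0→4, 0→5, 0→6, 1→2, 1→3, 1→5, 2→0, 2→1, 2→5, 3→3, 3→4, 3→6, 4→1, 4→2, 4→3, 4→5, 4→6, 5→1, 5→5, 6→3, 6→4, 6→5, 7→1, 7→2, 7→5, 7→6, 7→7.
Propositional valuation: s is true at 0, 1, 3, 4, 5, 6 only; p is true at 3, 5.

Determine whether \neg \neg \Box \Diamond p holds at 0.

Recall that \Box ψ holds at a world iff ψ holds at every accessible world, and \Diamond ψ holds iff ψ holds at some accessible world.
At 0: \neg \Box \Diamond p is false, so \neg \neg \Box \Diamond p is true.
  At 0: \Box \Diamond p is true, so \neg \Box \Diamond p is false.
    At 0: \Box \Diamond p requires \Diamond p at every successor {1, 2, 4, 5, 6}.
      At 1: \Diamond p is true.
      At 2: \Diamond p is true.
      At 4: \Diamond p is true.
      At 5: \Diamond p is true.
      At 6: \Diamond p is true.
    So \Box \Diamond p is true at 0.

Yes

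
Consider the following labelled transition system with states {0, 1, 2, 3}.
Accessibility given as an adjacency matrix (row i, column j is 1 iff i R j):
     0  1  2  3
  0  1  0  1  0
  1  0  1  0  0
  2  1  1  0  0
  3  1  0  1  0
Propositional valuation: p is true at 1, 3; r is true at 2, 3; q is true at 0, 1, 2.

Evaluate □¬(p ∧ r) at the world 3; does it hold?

Recall that □ψ holds at a world iff ψ holds at every accessible world, and ◇ψ holds iff ψ holds at some accessible world.
At 3: □¬(p ∧ r) requires ¬(p ∧ r) at every successor {0, 2}.
  At 0: ¬(p ∧ r) is true.
  At 2: ¬(p ∧ r) is true.
So □¬(p ∧ r) is true at 3.

Yes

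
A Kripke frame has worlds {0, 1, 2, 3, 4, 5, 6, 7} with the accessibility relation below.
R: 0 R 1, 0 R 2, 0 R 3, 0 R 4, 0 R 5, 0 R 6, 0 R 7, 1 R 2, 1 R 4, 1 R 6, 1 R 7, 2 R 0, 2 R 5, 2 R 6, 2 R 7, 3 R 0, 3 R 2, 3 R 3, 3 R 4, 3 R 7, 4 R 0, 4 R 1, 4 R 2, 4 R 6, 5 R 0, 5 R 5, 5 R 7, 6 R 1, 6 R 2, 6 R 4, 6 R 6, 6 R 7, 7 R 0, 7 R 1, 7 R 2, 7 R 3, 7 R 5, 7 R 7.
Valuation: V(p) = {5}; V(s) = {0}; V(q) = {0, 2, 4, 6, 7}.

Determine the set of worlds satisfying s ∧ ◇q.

0

Recall that ◇ψ holds at a world iff ψ holds at some accessible world.
Let φ = s ∧ ◇q. Evaluate φ at each world:
  0 (successors {1, 2, 3, 4, 5, 6, 7}): φ is true.
  1 (successors {2, 4, 6, 7}): φ is false.
  2 (successors {0, 5, 6, 7}): φ is false.
  3 (successors {0, 2, 3, 4, 7}): φ is false.
  4 (successors {0, 1, 2, 6}): φ is false.
  5 (successors {0, 5, 7}): φ is false.
  6 (successors {1, 2, 4, 6, 7}): φ is false.
  7 (successors {0, 1, 2, 3, 5, 7}): φ is false.
For instance, at 0:
  At 0: s is true, ◇q is true, so s ∧ ◇q is true.
    At 0: ◇q requires q at some successor in {1, 2, 3, 4, 5, 6, 7}.
      q holds at 2, so ◇q is true at 0.
Satisfying worlds: {0}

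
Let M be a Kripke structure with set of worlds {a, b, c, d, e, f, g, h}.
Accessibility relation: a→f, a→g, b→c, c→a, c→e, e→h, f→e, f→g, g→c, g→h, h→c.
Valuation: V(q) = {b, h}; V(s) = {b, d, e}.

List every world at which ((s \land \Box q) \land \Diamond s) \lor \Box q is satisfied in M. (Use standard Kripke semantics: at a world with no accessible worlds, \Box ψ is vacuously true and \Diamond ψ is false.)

d, e

Let φ = ((s \land \Box q) \land \Diamond s) \lor \Box q. Evaluate φ at each world:
  a (successors {f, g}): φ is false.
  b (successors {c}): φ is false.
  c (successors {a, e}): φ is false.
  d (successors ∅): φ is true.
  e (successors {h}): φ is true.
  f (successors {e, g}): φ is false.
  g (successors {c, h}): φ is false.
  h (successors {c}): φ is false.
For instance, at c:
  At c: (s \land \Box q) \land \Diamond s is false, \Box q is false, so ((s \land \Box q) \land \Diamond s) \lor \Box q is false.
    At c: s \land \Box q is false, \Diamond s is true, so (s \land \Box q) \land \Diamond s is false.
      At c: s is false, \Box q is false, so s \land \Box q is false.
      At c: \Diamond s requires s at some successor in {a, e}.
        s holds at e, so \Diamond s is true at c.
    At c: \Box q requires q at every successor {a, e}.
      q fails at a, so \Box q is false at c.
Satisfying worlds: {d, e}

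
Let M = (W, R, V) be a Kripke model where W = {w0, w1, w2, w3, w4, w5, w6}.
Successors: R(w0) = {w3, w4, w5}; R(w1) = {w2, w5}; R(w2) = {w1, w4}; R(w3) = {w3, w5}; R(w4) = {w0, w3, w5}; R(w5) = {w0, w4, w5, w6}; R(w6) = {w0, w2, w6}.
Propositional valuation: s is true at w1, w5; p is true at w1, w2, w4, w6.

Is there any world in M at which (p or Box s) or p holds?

Yes

Let φ = (p or Box s) or p. Evaluate φ at each world:
  w0 (successors {w3, w4, w5}): φ is false.
  w1 (successors {w2, w5}): φ is true.
  w2 (successors {w1, w4}): φ is true.
  w3 (successors {w3, w5}): φ is false.
  w4 (successors {w0, w3, w5}): φ is true.
  w5 (successors {w0, w4, w5, w6}): φ is false.
  w6 (successors {w0, w2, w6}): φ is true.
Detail at w1 (witness):
  At w1: p or Box s is true, p is true, so (p or Box s) or p is true.
    At w1: p is true, Box s is false, so p or Box s is true.
      At w1: Box s requires s at every successor {w2, w5}.
        s fails at w2, so Box s is false at w1.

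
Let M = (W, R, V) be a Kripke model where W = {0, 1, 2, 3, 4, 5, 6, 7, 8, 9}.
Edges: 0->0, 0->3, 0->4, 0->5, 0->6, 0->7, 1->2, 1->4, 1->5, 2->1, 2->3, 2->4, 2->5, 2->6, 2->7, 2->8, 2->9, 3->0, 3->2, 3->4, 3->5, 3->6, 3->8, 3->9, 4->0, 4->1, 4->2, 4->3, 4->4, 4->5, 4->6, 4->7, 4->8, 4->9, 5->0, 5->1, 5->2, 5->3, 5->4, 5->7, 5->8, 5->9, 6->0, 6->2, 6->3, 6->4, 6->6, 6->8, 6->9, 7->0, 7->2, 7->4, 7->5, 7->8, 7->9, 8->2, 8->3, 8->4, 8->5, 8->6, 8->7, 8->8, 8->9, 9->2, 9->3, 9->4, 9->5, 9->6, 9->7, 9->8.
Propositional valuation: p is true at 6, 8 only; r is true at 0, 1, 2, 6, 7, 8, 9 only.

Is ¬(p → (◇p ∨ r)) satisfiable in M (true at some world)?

No

Let φ = ¬(p → (◇p ∨ r)). Evaluate φ at each world:
  0 (successors {0, 3, 4, 5, 6, 7}): φ is false.
  1 (successors {2, 4, 5}): φ is false.
  2 (successors {1, 3, 4, 5, 6, 7, 8, 9}): φ is false.
  3 (successors {0, 2, 4, 5, 6, 8, 9}): φ is false.
  4 (successors {0, 1, 2, 3, 4, 5, 6, 7, 8, 9}): φ is false.
  5 (successors {0, 1, 2, 3, 4, 7, 8, 9}): φ is false.
  6 (successors {0, 2, 3, 4, 6, 8, 9}): φ is false.
  7 (successors {0, 2, 4, 5, 8, 9}): φ is false.
  8 (successors {2, 3, 4, 5, 6, 7, 8, 9}): φ is false.
  9 (successors {2, 3, 4, 5, 6, 7, 8}): φ is false.
For instance, at 9:
  At 9: p → (◇p ∨ r) is true, so ¬(p → (◇p ∨ r)) is false.
    At 9: p is false, ◇p ∨ r is true, so p → (◇p ∨ r) is true.
      At 9: ◇p is true, r is true, so ◇p ∨ r is true.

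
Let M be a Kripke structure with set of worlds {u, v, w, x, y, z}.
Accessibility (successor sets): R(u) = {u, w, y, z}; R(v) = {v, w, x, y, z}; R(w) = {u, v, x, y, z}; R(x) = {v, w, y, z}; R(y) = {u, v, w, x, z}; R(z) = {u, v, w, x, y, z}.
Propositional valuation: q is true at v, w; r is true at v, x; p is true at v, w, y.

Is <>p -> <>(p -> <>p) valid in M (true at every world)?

Yes

Let φ = <>p -> <>(p -> <>p). Evaluate φ at each world:
  u (successors {u, w, y, z}): φ is true.
  v (successors {v, w, x, y, z}): φ is true.
  w (successors {u, v, x, y, z}): φ is true.
  x (successors {v, w, y, z}): φ is true.
  y (successors {u, v, w, x, z}): φ is true.
  z (successors {u, v, w, x, y, z}): φ is true.
For instance, at y:
  At y: <>p is true, <>(p -> <>p) is true, so <>p -> <>(p -> <>p) is true.
    At y: <>p requires p at some successor in {u, v, w, x, z}.
      p holds at v, so <>p is true at y.
    At y: <>(p -> <>p) requires p -> <>p at some successor in {u, v, w, x, z}.
      p -> <>p holds at u, so <>(p -> <>p) is true at y.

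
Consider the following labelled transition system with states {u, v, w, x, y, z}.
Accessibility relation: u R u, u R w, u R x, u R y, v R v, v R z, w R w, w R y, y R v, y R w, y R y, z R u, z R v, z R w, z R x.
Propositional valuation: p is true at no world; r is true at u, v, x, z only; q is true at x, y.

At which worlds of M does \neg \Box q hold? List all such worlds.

u, v, w, y, z

Let φ = \neg \Box q. Evaluate φ at each world:
  u (successors {u, w, x, y}): φ is true.
  v (successors {v, z}): φ is true.
  w (successors {w, y}): φ is true.
  x (successors ∅): φ is false.
  y (successors {v, w, y}): φ is true.
  z (successors {u, v, w, x}): φ is true.
For instance, at v:
  At v: \Box q is false, so \neg \Box q is true.
    At v: \Box q requires q at every successor {v, z}.
      q fails at v, so \Box q is false at v.
Satisfying worlds: {u, v, w, y, z}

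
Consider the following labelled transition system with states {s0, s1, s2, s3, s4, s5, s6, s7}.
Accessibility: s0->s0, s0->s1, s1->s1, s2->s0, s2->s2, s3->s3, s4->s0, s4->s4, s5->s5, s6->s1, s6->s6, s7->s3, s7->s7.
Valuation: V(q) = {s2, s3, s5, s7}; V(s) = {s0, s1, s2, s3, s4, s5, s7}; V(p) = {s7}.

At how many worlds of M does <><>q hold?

Let φ = <><>q. Evaluate φ at each world:
  s0 (successors {s0, s1}): φ is false.
  s1 (successors {s1}): φ is false.
  s2 (successors {s0, s2}): φ is true.
  s3 (successors {s3}): φ is true.
  s4 (successors {s0, s4}): φ is false.
  s5 (successors {s5}): φ is true.
  s6 (successors {s1, s6}): φ is false.
  s7 (successors {s3, s7}): φ is true.
For instance, at s1:
  At s1: <><>q requires <>q at some successor in {s1}.
    At s1: <>q is false.
  So <><>q is false at s1.
Satisfying worlds: {s2, s3, s5, s7}

4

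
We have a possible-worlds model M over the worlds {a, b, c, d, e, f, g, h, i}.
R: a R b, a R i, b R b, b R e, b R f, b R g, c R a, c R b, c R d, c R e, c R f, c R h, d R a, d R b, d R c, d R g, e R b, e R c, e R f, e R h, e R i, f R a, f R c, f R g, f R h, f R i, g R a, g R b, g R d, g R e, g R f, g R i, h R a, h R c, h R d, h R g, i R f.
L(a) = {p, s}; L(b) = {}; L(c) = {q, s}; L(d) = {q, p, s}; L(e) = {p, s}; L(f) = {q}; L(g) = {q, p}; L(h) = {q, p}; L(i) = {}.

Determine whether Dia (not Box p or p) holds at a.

Yes

At a: Dia (not Box p or p) requires not Box p or p at some successor in {b, i}.
  not Box p or p holds at b, so Dia (not Box p or p) is true at a.
    At b: not Box p is true, p is false, so not Box p or p is true.
      At b: Box p is false, so not Box p is true.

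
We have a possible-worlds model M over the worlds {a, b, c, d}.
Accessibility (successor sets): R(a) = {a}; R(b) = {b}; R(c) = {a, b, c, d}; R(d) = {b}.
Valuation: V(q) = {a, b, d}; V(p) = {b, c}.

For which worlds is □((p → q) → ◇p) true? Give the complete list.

Let φ = □((p → q) → ◇p). Evaluate φ at each world:
  a (successors {a}): φ is false.
  b (successors {b}): φ is true.
  c (successors {a, b, c, d}): φ is false.
  d (successors {b}): φ is true.
For instance, at b:
  At b: □((p → q) → ◇p) requires (p → q) → ◇p at every successor {b}.
      At b: p → q is true, ◇p is true, so (p → q) → ◇p is true.
  So □((p → q) → ◇p) is true at b.
Satisfying worlds: {b, d}

b, d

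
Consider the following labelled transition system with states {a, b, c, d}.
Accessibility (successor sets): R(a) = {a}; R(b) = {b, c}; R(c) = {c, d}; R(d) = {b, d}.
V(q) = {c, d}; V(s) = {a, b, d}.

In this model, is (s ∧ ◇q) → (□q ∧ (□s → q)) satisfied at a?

At a: s ∧ ◇q is false, □q ∧ (□s → q) is false, so (s ∧ ◇q) → (□q ∧ (□s → q)) is true.
  At a: s is true, ◇q is false, so s ∧ ◇q is false.
    At a: ◇q requires q at some successor in {a}.
      At a: q is false.
    So ◇q is false at a.
  At a: □q is false, □s → q is false, so □q ∧ (□s → q) is false.
    At a: □q requires q at every successor {a}.
      q fails at a, so □q is false at a.
    At a: □s is true, q is false, so □s → q is false.
      At a: □s requires s at every successor {a}.
        At a: s is true.
      So □s is true at a.

Yes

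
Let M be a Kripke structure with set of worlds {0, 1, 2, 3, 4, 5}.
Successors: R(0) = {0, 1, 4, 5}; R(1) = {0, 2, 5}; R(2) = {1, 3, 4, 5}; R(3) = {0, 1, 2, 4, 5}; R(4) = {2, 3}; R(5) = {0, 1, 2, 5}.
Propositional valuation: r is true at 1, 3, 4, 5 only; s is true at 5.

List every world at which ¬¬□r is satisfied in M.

Let φ = ¬¬□r. Evaluate φ at each world:
  0 (successors {0, 1, 4, 5}): φ is false.
  1 (successors {0, 2, 5}): φ is false.
  2 (successors {1, 3, 4, 5}): φ is true.
  3 (successors {0, 1, 2, 4, 5}): φ is false.
  4 (successors {2, 3}): φ is false.
  5 (successors {0, 1, 2, 5}): φ is false.
For instance, at 1:
  At 1: ¬□r is true, so ¬¬□r is false.
    At 1: □r is false, so ¬□r is true.
      At 1: □r requires r at every successor {0, 2, 5}.
        r fails at 0, so □r is false at 1.
Satisfying worlds: {2}

2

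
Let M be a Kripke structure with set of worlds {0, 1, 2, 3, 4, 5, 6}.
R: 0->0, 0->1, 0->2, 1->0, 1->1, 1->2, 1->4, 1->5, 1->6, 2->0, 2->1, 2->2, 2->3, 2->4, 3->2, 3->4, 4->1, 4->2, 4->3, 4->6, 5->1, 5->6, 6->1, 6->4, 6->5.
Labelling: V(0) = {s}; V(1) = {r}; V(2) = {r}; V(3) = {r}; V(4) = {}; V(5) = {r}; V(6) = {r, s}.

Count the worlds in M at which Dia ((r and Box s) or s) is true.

Recall that Box ψ holds at a world iff ψ holds at every accessible world, and Dia ψ holds iff ψ holds at some accessible world.
Let φ = Dia ((r and Box s) or s). Evaluate φ at each world:
  0 (successors {0, 1, 2}): φ is true.
  1 (successors {0, 1, 2, 4, 5, 6}): φ is true.
  2 (successors {0, 1, 2, 3, 4}): φ is true.
  3 (successors {2, 4}): φ is false.
  4 (successors {1, 2, 3, 6}): φ is true.
  5 (successors {1, 6}): φ is true.
  6 (successors {1, 4, 5}): φ is false.
For instance, at 1:
  At 1: Dia ((r and Box s) or s) requires (r and Box s) or s at some successor in {0, 1, 2, 4, 5, 6}.
    (r and Box s) or s holds at 0, so Dia ((r and Box s) or s) is true at 1.
      At 0: r and Box s is false, s is true, so (r and Box s) or s is true.
Satisfying worlds: {0, 1, 2, 4, 5}

5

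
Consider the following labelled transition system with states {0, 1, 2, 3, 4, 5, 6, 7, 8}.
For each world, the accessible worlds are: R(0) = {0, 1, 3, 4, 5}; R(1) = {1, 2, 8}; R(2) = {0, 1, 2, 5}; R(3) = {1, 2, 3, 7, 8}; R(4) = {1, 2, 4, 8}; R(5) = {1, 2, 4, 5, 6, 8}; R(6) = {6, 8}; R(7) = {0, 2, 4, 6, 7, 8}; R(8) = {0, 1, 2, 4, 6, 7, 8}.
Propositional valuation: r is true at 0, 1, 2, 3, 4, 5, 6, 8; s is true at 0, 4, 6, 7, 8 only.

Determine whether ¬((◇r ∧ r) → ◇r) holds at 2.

No

Recall that ◇ψ holds at a world iff ψ holds at some accessible world.
At 2: (◇r ∧ r) → ◇r is true, so ¬((◇r ∧ r) → ◇r) is false.
  At 2: ◇r ∧ r is true, ◇r is true, so (◇r ∧ r) → ◇r is true.
    At 2: ◇r is true, r is true, so ◇r ∧ r is true.
      At 2: ◇r requires r at some successor in {0, 1, 2, 5}.
        r holds at 0, so ◇r is true at 2.
    At 2: ◇r requires r at some successor in {0, 1, 2, 5}.
      r holds at 0, so ◇r is true at 2.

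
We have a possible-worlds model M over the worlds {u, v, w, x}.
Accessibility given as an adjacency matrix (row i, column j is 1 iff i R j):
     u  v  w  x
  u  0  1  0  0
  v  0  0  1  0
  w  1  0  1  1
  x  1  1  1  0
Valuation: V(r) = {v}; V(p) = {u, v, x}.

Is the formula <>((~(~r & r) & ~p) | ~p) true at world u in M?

No

Recall that <>ψ holds at a world iff ψ holds at some accessible world.
At u: <>((~(~r & r) & ~p) | ~p) requires (~(~r & r) & ~p) | ~p at some successor in {v}.
  At v: (~(~r & r) & ~p) | ~p is false.
So <>((~(~r & r) & ~p) | ~p) is false at u.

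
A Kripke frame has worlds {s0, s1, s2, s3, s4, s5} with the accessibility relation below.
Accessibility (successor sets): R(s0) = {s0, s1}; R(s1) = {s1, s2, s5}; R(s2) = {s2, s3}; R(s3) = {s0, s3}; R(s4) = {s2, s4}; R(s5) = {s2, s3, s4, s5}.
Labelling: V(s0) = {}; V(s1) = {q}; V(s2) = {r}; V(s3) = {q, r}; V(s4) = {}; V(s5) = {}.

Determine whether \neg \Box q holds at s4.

At s4: \Box q is false, so \neg \Box q is true.
  At s4: \Box q requires q at every successor {s2, s4}.
    q fails at s2, so \Box q is false at s4.

Yes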